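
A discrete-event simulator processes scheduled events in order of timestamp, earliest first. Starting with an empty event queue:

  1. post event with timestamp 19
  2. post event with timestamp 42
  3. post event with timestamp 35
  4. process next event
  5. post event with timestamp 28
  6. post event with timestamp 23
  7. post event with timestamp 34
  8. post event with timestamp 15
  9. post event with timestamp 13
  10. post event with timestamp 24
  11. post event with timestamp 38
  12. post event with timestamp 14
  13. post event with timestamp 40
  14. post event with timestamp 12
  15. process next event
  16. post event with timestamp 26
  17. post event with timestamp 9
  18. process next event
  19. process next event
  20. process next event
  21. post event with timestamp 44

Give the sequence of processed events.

insert 19 → {19}
insert 42 → {19, 42}
insert 35 → {19, 35, 42}
process next event → 19; now {35, 42}
insert 28 → {28, 35, 42}
insert 23 → {23, 28, 35, 42}
insert 34 → {23, 28, 34, 35, 42}
insert 15 → {15, 23, 28, 34, 35, 42}
insert 13 → {13, 15, 23, 28, 34, 35, 42}
insert 24 → {13, 15, 23, 24, 28, 34, 35, 42}
insert 38 → {13, 15, 23, 24, 28, 34, 35, 38, 42}
insert 14 → {13, 14, 15, 23, 24, 28, 34, 35, 38, 42}
insert 40 → {13, 14, 15, 23, 24, 28, 34, 35, 38, 40, 42}
insert 12 → {12, 13, 14, 15, 23, 24, 28, 34, 35, 38, 40, 42}
process next event → 12; now {13, 14, 15, 23, 24, 28, 34, 35, 38, 40, 42}
insert 26 → {13, 14, 15, 23, 24, 26, 28, 34, 35, 38, 40, 42}
insert 9 → {9, 13, 14, 15, 23, 24, 26, 28, 34, 35, 38, 40, 42}
process next event → 9; now {13, 14, 15, 23, 24, 26, 28, 34, 35, 38, 40, 42}
process next event → 13; now {14, 15, 23, 24, 26, 28, 34, 35, 38, 40, 42}
process next event → 14; now {15, 23, 24, 26, 28, 34, 35, 38, 40, 42}
insert 44 → {15, 23, 24, 26, 28, 34, 35, 38, 40, 42, 44}

[19, 12, 9, 13, 14]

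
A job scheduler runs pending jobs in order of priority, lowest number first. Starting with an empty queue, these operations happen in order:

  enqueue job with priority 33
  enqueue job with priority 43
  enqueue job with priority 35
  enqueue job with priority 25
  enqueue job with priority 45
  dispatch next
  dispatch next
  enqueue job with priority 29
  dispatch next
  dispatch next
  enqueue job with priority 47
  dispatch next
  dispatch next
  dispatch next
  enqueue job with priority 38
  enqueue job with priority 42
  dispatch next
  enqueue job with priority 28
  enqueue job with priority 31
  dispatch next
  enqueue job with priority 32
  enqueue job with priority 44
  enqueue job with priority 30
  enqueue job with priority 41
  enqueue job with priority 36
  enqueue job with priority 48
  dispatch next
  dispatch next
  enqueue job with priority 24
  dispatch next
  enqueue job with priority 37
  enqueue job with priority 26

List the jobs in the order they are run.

insert 33 → {33}
insert 43 → {33, 43}
insert 35 → {33, 35, 43}
insert 25 → {25, 33, 35, 43}
insert 45 → {25, 33, 35, 43, 45}
dispatch next → 25; now {33, 35, 43, 45}
dispatch next → 33; now {35, 43, 45}
insert 29 → {29, 35, 43, 45}
dispatch next → 29; now {35, 43, 45}
dispatch next → 35; now {43, 45}
insert 47 → {43, 45, 47}
dispatch next → 43; now {45, 47}
dispatch next → 45; now {47}
dispatch next → 47; now {}
insert 38 → {38}
insert 42 → {38, 42}
dispatch next → 38; now {42}
insert 28 → {28, 42}
insert 31 → {28, 31, 42}
dispatch next → 28; now {31, 42}
insert 32 → {31, 32, 42}
insert 44 → {31, 32, 42, 44}
insert 30 → {30, 31, 32, 42, 44}
insert 41 → {30, 31, 32, 41, 42, 44}
insert 36 → {30, 31, 32, 36, 41, 42, 44}
insert 48 → {30, 31, 32, 36, 41, 42, 44, 48}
dispatch next → 30; now {31, 32, 36, 41, 42, 44, 48}
dispatch next → 31; now {32, 36, 41, 42, 44, 48}
insert 24 → {24, 32, 36, 41, 42, 44, 48}
dispatch next → 24; now {32, 36, 41, 42, 44, 48}
insert 37 → {32, 36, 37, 41, 42, 44, 48}
insert 26 → {26, 32, 36, 37, 41, 42, 44, 48}

25 → 33 → 29 → 35 → 43 → 45 → 47 → 38 → 28 → 30 → 31 → 24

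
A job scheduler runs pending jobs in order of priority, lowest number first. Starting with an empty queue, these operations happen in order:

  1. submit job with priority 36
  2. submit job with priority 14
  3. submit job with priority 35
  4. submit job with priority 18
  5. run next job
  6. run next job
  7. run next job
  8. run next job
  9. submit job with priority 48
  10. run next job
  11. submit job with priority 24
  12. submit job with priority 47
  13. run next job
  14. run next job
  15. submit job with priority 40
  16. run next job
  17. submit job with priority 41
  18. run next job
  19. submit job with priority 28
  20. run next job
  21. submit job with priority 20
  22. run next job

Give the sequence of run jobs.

14, 18, 35, 36, 48, 24, 47, 40, 41, 28, 20

insert 36 → {36}
insert 14 → {14, 36}
insert 35 → {14, 35, 36}
insert 18 → {14, 18, 35, 36}
run next job → 14; now {18, 35, 36}
run next job → 18; now {35, 36}
run next job → 35; now {36}
run next job → 36; now {}
insert 48 → {48}
run next job → 48; now {}
insert 24 → {24}
insert 47 → {24, 47}
run next job → 24; now {47}
run next job → 47; now {}
insert 40 → {40}
run next job → 40; now {}
insert 41 → {41}
run next job → 41; now {}
insert 28 → {28}
run next job → 28; now {}
insert 20 → {20}
run next job → 20; now {}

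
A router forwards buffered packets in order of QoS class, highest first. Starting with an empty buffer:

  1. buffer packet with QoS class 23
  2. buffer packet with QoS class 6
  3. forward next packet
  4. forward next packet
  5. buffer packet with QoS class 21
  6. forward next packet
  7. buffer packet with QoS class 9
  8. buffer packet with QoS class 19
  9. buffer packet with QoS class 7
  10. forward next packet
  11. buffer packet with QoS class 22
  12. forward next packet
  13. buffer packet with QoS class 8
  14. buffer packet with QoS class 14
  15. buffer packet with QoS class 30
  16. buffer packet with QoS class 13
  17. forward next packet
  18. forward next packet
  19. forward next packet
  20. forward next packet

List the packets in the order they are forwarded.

insert 23 → {23}
insert 6 → {23, 6}
forward next packet → 23; now {6}
forward next packet → 6; now {}
insert 21 → {21}
forward next packet → 21; now {}
insert 9 → {9}
insert 19 → {19, 9}
insert 7 → {19, 9, 7}
forward next packet → 19; now {9, 7}
insert 22 → {22, 9, 7}
forward next packet → 22; now {9, 7}
insert 8 → {9, 8, 7}
insert 14 → {14, 9, 8, 7}
insert 30 → {30, 14, 9, 8, 7}
insert 13 → {30, 14, 13, 9, 8, 7}
forward next packet → 30; now {14, 13, 9, 8, 7}
forward next packet → 14; now {13, 9, 8, 7}
forward next packet → 13; now {9, 8, 7}
forward next packet → 9; now {8, 7}

23, 6, 21, 19, 22, 30, 14, 13, 9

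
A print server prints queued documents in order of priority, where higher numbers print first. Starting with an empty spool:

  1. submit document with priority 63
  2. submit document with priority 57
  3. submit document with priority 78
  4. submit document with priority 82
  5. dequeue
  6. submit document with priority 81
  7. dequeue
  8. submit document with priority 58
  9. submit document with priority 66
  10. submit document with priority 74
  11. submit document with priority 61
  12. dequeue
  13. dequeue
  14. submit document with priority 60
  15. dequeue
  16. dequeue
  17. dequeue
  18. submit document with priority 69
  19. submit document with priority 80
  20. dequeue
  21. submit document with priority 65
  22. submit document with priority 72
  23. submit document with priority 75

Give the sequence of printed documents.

insert 63 → {63}
insert 57 → {63, 57}
insert 78 → {78, 63, 57}
insert 82 → {82, 78, 63, 57}
dequeue → 82; now {78, 63, 57}
insert 81 → {81, 78, 63, 57}
dequeue → 81; now {78, 63, 57}
insert 58 → {78, 63, 58, 57}
insert 66 → {78, 66, 63, 58, 57}
insert 74 → {78, 74, 66, 63, 58, 57}
insert 61 → {78, 74, 66, 63, 61, 58, 57}
dequeue → 78; now {74, 66, 63, 61, 58, 57}
dequeue → 74; now {66, 63, 61, 58, 57}
insert 60 → {66, 63, 61, 60, 58, 57}
dequeue → 66; now {63, 61, 60, 58, 57}
dequeue → 63; now {61, 60, 58, 57}
dequeue → 61; now {60, 58, 57}
insert 69 → {69, 60, 58, 57}
insert 80 → {80, 69, 60, 58, 57}
dequeue → 80; now {69, 60, 58, 57}
insert 65 → {69, 65, 60, 58, 57}
insert 72 → {72, 69, 65, 60, 58, 57}
insert 75 → {75, 72, 69, 65, 60, 58, 57}

82, 81, 78, 74, 66, 63, 61, 80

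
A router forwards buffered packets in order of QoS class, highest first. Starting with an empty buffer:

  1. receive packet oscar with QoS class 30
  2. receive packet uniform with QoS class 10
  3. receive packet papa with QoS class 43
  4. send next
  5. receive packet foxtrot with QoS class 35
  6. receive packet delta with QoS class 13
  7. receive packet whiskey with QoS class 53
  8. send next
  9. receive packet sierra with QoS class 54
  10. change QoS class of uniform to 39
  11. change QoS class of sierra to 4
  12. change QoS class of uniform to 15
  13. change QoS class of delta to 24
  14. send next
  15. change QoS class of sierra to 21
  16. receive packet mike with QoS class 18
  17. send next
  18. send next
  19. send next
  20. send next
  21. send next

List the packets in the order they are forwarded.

add oscar (QoS class 30) → {oscar:30}
add uniform (QoS class 10) → {oscar:30, uniform:10}
add papa (QoS class 43) → {papa:43, oscar:30, uniform:10}
send next → papa; now {oscar:30, uniform:10}
add foxtrot (QoS class 35) → {foxtrot:35, oscar:30, uniform:10}
add delta (QoS class 13) → {foxtrot:35, oscar:30, delta:13, uniform:10}
add whiskey (QoS class 53) → {whiskey:53, foxtrot:35, oscar:30, delta:13, uniform:10}
send next → whiskey; now {foxtrot:35, oscar:30, delta:13, uniform:10}
add sierra (QoS class 54) → {sierra:54, foxtrot:35, oscar:30, delta:13, uniform:10}
update uniform to QoS class 39 → {sierra:54, uniform:39, foxtrot:35, oscar:30, delta:13}
update sierra to QoS class 4 → {uniform:39, foxtrot:35, oscar:30, delta:13, sierra:4}
update uniform to QoS class 15 → {foxtrot:35, oscar:30, uniform:15, delta:13, sierra:4}
update delta to QoS class 24 → {foxtrot:35, oscar:30, delta:24, uniform:15, sierra:4}
send next → foxtrot; now {oscar:30, delta:24, uniform:15, sierra:4}
update sierra to QoS class 21 → {oscar:30, delta:24, sierra:21, uniform:15}
add mike (QoS class 18) → {oscar:30, delta:24, sierra:21, mike:18, uniform:15}
send next → oscar; now {delta:24, sierra:21, mike:18, uniform:15}
send next → delta; now {sierra:21, mike:18, uniform:15}
send next → sierra; now {mike:18, uniform:15}
send next → mike; now {uniform:15}
send next → uniform; now {}

[papa, whiskey, foxtrot, oscar, delta, sierra, mike, uniform]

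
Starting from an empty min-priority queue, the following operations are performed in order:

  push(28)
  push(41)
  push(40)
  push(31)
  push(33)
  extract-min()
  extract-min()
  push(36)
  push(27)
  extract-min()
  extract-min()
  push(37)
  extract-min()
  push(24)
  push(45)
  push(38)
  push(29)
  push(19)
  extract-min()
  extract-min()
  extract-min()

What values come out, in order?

28, 31, 27, 33, 36, 19, 24, 29

insert 28 → {28}
insert 41 → {28, 41}
insert 40 → {28, 40, 41}
insert 31 → {28, 31, 40, 41}
insert 33 → {28, 31, 33, 40, 41}
extract-min → 28; now {31, 33, 40, 41}
extract-min → 31; now {33, 40, 41}
insert 36 → {33, 36, 40, 41}
insert 27 → {27, 33, 36, 40, 41}
extract-min → 27; now {33, 36, 40, 41}
extract-min → 33; now {36, 40, 41}
insert 37 → {36, 37, 40, 41}
extract-min → 36; now {37, 40, 41}
insert 24 → {24, 37, 40, 41}
insert 45 → {24, 37, 40, 41, 45}
insert 38 → {24, 37, 38, 40, 41, 45}
insert 29 → {24, 29, 37, 38, 40, 41, 45}
insert 19 → {19, 24, 29, 37, 38, 40, 41, 45}
extract-min → 19; now {24, 29, 37, 38, 40, 41, 45}
extract-min → 24; now {29, 37, 38, 40, 41, 45}
extract-min → 29; now {37, 38, 40, 41, 45}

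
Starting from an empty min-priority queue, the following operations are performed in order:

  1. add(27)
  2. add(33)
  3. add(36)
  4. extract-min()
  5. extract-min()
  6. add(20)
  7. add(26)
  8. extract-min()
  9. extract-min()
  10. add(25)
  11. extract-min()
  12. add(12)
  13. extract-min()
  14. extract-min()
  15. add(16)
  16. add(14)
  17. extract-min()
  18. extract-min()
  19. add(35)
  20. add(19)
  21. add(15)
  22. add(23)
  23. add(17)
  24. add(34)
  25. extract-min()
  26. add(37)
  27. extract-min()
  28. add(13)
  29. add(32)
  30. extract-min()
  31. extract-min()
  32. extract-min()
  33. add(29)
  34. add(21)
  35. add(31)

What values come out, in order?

27, 33, 20, 26, 25, 12, 36, 14, 16, 15, 17, 13, 19, 23

insert 27 → {27}
insert 33 → {27, 33}
insert 36 → {27, 33, 36}
extract-min → 27; now {33, 36}
extract-min → 33; now {36}
insert 20 → {20, 36}
insert 26 → {20, 26, 36}
extract-min → 20; now {26, 36}
extract-min → 26; now {36}
insert 25 → {25, 36}
extract-min → 25; now {36}
insert 12 → {12, 36}
extract-min → 12; now {36}
extract-min → 36; now {}
insert 16 → {16}
insert 14 → {14, 16}
extract-min → 14; now {16}
extract-min → 16; now {}
insert 35 → {35}
insert 19 → {19, 35}
insert 15 → {15, 19, 35}
insert 23 → {15, 19, 23, 35}
insert 17 → {15, 17, 19, 23, 35}
insert 34 → {15, 17, 19, 23, 34, 35}
extract-min → 15; now {17, 19, 23, 34, 35}
insert 37 → {17, 19, 23, 34, 35, 37}
extract-min → 17; now {19, 23, 34, 35, 37}
insert 13 → {13, 19, 23, 34, 35, 37}
insert 32 → {13, 19, 23, 32, 34, 35, 37}
extract-min → 13; now {19, 23, 32, 34, 35, 37}
extract-min → 19; now {23, 32, 34, 35, 37}
extract-min → 23; now {32, 34, 35, 37}
insert 29 → {29, 32, 34, 35, 37}
insert 21 → {21, 29, 32, 34, 35, 37}
insert 31 → {21, 29, 31, 32, 34, 35, 37}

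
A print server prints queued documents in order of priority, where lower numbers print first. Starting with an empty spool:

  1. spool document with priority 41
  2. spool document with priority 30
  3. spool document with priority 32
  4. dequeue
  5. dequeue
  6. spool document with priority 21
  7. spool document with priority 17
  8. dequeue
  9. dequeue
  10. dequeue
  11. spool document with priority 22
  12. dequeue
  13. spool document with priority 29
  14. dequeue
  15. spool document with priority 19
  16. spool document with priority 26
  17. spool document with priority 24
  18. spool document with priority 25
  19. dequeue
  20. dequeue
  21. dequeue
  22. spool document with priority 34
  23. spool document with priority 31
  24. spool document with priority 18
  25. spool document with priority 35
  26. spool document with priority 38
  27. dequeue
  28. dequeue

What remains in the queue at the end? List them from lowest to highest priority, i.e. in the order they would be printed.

insert 41 → {41}
insert 30 → {30, 41}
insert 32 → {30, 32, 41}
dequeue → 30; now {32, 41}
dequeue → 32; now {41}
insert 21 → {21, 41}
insert 17 → {17, 21, 41}
dequeue → 17; now {21, 41}
dequeue → 21; now {41}
dequeue → 41; now {}
insert 22 → {22}
dequeue → 22; now {}
insert 29 → {29}
dequeue → 29; now {}
insert 19 → {19}
insert 26 → {19, 26}
insert 24 → {19, 24, 26}
insert 25 → {19, 24, 25, 26}
dequeue → 19; now {24, 25, 26}
dequeue → 24; now {25, 26}
dequeue → 25; now {26}
insert 34 → {26, 34}
insert 31 → {26, 31, 34}
insert 18 → {18, 26, 31, 34}
insert 35 → {18, 26, 31, 34, 35}
insert 38 → {18, 26, 31, 34, 35, 38}
dequeue → 18; now {26, 31, 34, 35, 38}
dequeue → 26; now {31, 34, 35, 38}

31 → 34 → 35 → 38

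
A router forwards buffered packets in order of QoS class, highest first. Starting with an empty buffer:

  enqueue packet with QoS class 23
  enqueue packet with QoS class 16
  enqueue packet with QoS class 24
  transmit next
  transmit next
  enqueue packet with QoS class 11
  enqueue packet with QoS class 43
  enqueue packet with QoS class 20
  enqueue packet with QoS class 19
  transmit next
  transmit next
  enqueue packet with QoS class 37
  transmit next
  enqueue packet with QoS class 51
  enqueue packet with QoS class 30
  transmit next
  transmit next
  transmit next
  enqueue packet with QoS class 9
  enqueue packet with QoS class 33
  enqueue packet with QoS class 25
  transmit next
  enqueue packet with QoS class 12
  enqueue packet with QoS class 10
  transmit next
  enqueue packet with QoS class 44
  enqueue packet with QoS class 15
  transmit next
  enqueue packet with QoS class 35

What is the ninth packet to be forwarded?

insert 23 → {23}
insert 16 → {23, 16}
insert 24 → {24, 23, 16}
transmit next → 24; now {23, 16}
transmit next → 23; now {16}
insert 11 → {16, 11}
insert 43 → {43, 16, 11}
insert 20 → {43, 20, 16, 11}
insert 19 → {43, 20, 19, 16, 11}
transmit next → 43; now {20, 19, 16, 11}
transmit next → 20; now {19, 16, 11}
insert 37 → {37, 19, 16, 11}
transmit next → 37; now {19, 16, 11}
insert 51 → {51, 19, 16, 11}
insert 30 → {51, 30, 19, 16, 11}
transmit next → 51; now {30, 19, 16, 11}
transmit next → 30; now {19, 16, 11}
transmit next → 19; now {16, 11}
insert 9 → {16, 11, 9}
insert 33 → {33, 16, 11, 9}
insert 25 → {33, 25, 16, 11, 9}
transmit next → 33; now {25, 16, 11, 9}
insert 12 → {25, 16, 12, 11, 9}
insert 10 → {25, 16, 12, 11, 10, 9}
transmit next → 25; now {16, 12, 11, 10, 9}
insert 44 → {44, 16, 12, 11, 10, 9}
insert 15 → {44, 16, 15, 12, 11, 10, 9}
transmit next → 44; now {16, 15, 12, 11, 10, 9}
insert 35 → {35, 16, 15, 12, 11, 10, 9}

33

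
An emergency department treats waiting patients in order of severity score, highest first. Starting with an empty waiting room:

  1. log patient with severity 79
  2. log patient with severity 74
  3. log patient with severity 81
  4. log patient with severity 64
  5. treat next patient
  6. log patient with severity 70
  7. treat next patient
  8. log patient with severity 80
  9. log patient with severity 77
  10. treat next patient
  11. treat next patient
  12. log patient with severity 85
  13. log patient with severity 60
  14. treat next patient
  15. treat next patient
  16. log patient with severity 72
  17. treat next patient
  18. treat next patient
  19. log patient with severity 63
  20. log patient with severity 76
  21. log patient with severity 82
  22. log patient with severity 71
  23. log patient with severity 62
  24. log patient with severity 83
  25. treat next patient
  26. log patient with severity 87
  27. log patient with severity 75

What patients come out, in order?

[81, 79, 80, 77, 85, 74, 72, 70, 83]

insert 79 → {79}
insert 74 → {79, 74}
insert 81 → {81, 79, 74}
insert 64 → {81, 79, 74, 64}
treat next patient → 81; now {79, 74, 64}
insert 70 → {79, 74, 70, 64}
treat next patient → 79; now {74, 70, 64}
insert 80 → {80, 74, 70, 64}
insert 77 → {80, 77, 74, 70, 64}
treat next patient → 80; now {77, 74, 70, 64}
treat next patient → 77; now {74, 70, 64}
insert 85 → {85, 74, 70, 64}
insert 60 → {85, 74, 70, 64, 60}
treat next patient → 85; now {74, 70, 64, 60}
treat next patient → 74; now {70, 64, 60}
insert 72 → {72, 70, 64, 60}
treat next patient → 72; now {70, 64, 60}
treat next patient → 70; now {64, 60}
insert 63 → {64, 63, 60}
insert 76 → {76, 64, 63, 60}
insert 82 → {82, 76, 64, 63, 60}
insert 71 → {82, 76, 71, 64, 63, 60}
insert 62 → {82, 76, 71, 64, 63, 62, 60}
insert 83 → {83, 82, 76, 71, 64, 63, 62, 60}
treat next patient → 83; now {82, 76, 71, 64, 63, 62, 60}
insert 87 → {87, 82, 76, 71, 64, 63, 62, 60}
insert 75 → {87, 82, 76, 75, 71, 64, 63, 62, 60}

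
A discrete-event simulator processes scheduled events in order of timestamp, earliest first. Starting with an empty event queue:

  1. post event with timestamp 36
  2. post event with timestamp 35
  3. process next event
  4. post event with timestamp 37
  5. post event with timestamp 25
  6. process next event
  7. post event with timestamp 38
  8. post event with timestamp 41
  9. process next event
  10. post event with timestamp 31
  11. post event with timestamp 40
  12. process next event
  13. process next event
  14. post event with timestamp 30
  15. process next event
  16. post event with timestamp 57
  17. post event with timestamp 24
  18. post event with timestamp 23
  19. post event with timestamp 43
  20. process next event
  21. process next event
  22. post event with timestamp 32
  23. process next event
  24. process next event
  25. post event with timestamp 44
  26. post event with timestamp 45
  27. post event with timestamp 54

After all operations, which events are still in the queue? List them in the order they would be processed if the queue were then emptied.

40, 41, 43, 44, 45, 54, 57

insert 36 → {36}
insert 35 → {35, 36}
process next event → 35; now {36}
insert 37 → {36, 37}
insert 25 → {25, 36, 37}
process next event → 25; now {36, 37}
insert 38 → {36, 37, 38}
insert 41 → {36, 37, 38, 41}
process next event → 36; now {37, 38, 41}
insert 31 → {31, 37, 38, 41}
insert 40 → {31, 37, 38, 40, 41}
process next event → 31; now {37, 38, 40, 41}
process next event → 37; now {38, 40, 41}
insert 30 → {30, 38, 40, 41}
process next event → 30; now {38, 40, 41}
insert 57 → {38, 40, 41, 57}
insert 24 → {24, 38, 40, 41, 57}
insert 23 → {23, 24, 38, 40, 41, 57}
insert 43 → {23, 24, 38, 40, 41, 43, 57}
process next event → 23; now {24, 38, 40, 41, 43, 57}
process next event → 24; now {38, 40, 41, 43, 57}
insert 32 → {32, 38, 40, 41, 43, 57}
process next event → 32; now {38, 40, 41, 43, 57}
process next event → 38; now {40, 41, 43, 57}
insert 44 → {40, 41, 43, 44, 57}
insert 45 → {40, 41, 43, 44, 45, 57}
insert 54 → {40, 41, 43, 44, 45, 54, 57}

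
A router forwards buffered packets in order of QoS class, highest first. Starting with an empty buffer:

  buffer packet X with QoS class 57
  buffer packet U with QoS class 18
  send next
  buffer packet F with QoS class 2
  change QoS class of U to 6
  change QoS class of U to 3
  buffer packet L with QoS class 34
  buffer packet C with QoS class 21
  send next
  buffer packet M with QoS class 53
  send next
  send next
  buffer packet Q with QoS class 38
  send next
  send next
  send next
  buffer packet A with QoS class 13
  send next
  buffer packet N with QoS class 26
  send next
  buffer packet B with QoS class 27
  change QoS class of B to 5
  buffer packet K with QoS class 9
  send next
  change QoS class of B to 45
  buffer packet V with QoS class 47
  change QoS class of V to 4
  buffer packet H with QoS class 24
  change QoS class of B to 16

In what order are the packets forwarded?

add X (QoS class 57) → {X:57}
add U (QoS class 18) → {X:57, U:18}
send next → X; now {U:18}
add F (QoS class 2) → {U:18, F:2}
update U to QoS class 6 → {U:6, F:2}
update U to QoS class 3 → {U:3, F:2}
add L (QoS class 34) → {L:34, U:3, F:2}
add C (QoS class 21) → {L:34, C:21, U:3, F:2}
send next → L; now {C:21, U:3, F:2}
add M (QoS class 53) → {M:53, C:21, U:3, F:2}
send next → M; now {C:21, U:3, F:2}
send next → C; now {U:3, F:2}
add Q (QoS class 38) → {Q:38, U:3, F:2}
send next → Q; now {U:3, F:2}
send next → U; now {F:2}
send next → F; now {}
add A (QoS class 13) → {A:13}
send next → A; now {}
add N (QoS class 26) → {N:26}
send next → N; now {}
add B (QoS class 27) → {B:27}
update B to QoS class 5 → {B:5}
add K (QoS class 9) → {K:9, B:5}
send next → K; now {B:5}
update B to QoS class 45 → {B:45}
add V (QoS class 47) → {V:47, B:45}
update V to QoS class 4 → {B:45, V:4}
add H (QoS class 24) → {B:45, H:24, V:4}
update B to QoS class 16 → {H:24, B:16, V:4}

X → L → M → C → Q → U → F → A → N → K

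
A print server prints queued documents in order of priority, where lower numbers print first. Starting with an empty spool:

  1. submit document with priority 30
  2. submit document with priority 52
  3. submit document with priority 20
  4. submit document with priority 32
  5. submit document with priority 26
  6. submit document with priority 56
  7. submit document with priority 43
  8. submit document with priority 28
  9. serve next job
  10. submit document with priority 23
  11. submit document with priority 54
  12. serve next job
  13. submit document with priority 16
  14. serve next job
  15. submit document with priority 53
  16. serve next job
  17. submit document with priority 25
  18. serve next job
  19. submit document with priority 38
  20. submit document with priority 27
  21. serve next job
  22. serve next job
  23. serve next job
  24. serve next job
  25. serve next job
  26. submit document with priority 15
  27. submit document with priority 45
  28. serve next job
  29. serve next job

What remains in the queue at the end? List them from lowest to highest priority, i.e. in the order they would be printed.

[45, 52, 53, 54, 56]

insert 30 → {30}
insert 52 → {30, 52}
insert 20 → {20, 30, 52}
insert 32 → {20, 30, 32, 52}
insert 26 → {20, 26, 30, 32, 52}
insert 56 → {20, 26, 30, 32, 52, 56}
insert 43 → {20, 26, 30, 32, 43, 52, 56}
insert 28 → {20, 26, 28, 30, 32, 43, 52, 56}
serve next job → 20; now {26, 28, 30, 32, 43, 52, 56}
insert 23 → {23, 26, 28, 30, 32, 43, 52, 56}
insert 54 → {23, 26, 28, 30, 32, 43, 52, 54, 56}
serve next job → 23; now {26, 28, 30, 32, 43, 52, 54, 56}
insert 16 → {16, 26, 28, 30, 32, 43, 52, 54, 56}
serve next job → 16; now {26, 28, 30, 32, 43, 52, 54, 56}
insert 53 → {26, 28, 30, 32, 43, 52, 53, 54, 56}
serve next job → 26; now {28, 30, 32, 43, 52, 53, 54, 56}
insert 25 → {25, 28, 30, 32, 43, 52, 53, 54, 56}
serve next job → 25; now {28, 30, 32, 43, 52, 53, 54, 56}
insert 38 → {28, 30, 32, 38, 43, 52, 53, 54, 56}
insert 27 → {27, 28, 30, 32, 38, 43, 52, 53, 54, 56}
serve next job → 27; now {28, 30, 32, 38, 43, 52, 53, 54, 56}
serve next job → 28; now {30, 32, 38, 43, 52, 53, 54, 56}
serve next job → 30; now {32, 38, 43, 52, 53, 54, 56}
serve next job → 32; now {38, 43, 52, 53, 54, 56}
serve next job → 38; now {43, 52, 53, 54, 56}
insert 15 → {15, 43, 52, 53, 54, 56}
insert 45 → {15, 43, 45, 52, 53, 54, 56}
serve next job → 15; now {43, 45, 52, 53, 54, 56}
serve next job → 43; now {45, 52, 53, 54, 56}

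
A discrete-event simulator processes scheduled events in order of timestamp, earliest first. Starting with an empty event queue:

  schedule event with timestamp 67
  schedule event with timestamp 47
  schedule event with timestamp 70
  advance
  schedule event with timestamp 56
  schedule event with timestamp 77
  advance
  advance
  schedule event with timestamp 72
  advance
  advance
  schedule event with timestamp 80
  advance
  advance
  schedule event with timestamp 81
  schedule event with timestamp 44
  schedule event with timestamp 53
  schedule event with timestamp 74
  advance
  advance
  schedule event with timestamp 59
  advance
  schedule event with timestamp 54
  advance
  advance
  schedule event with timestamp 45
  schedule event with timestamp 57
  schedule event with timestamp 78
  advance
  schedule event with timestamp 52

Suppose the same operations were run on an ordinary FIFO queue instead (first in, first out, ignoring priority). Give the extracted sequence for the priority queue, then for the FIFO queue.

insert 67 → {67}
insert 47 → {47, 67}
insert 70 → {47, 67, 70}
advance → 47; now {67, 70}
insert 56 → {56, 67, 70}
insert 77 → {56, 67, 70, 77}
advance → 56; now {67, 70, 77}
advance → 67; now {70, 77}
insert 72 → {70, 72, 77}
advance → 70; now {72, 77}
advance → 72; now {77}
insert 80 → {77, 80}
advance → 77; now {80}
advance → 80; now {}
insert 81 → {81}
insert 44 → {44, 81}
insert 53 → {44, 53, 81}
insert 74 → {44, 53, 74, 81}
advance → 44; now {53, 74, 81}
advance → 53; now {74, 81}
insert 59 → {59, 74, 81}
advance → 59; now {74, 81}
insert 54 → {54, 74, 81}
advance → 54; now {74, 81}
advance → 74; now {81}
insert 45 → {45, 81}
insert 57 → {45, 57, 81}
insert 78 → {45, 57, 78, 81}
advance → 45; now {57, 78, 81}
insert 52 → {52, 57, 78, 81}

priority queue: 47 → 56 → 67 → 70 → 72 → 77 → 80 → 44 → 53 → 59 → 54 → 74 → 45; FIFO queue: [67, 47, 70, 56, 77, 72, 80, 81, 44, 53, 74, 59, 54]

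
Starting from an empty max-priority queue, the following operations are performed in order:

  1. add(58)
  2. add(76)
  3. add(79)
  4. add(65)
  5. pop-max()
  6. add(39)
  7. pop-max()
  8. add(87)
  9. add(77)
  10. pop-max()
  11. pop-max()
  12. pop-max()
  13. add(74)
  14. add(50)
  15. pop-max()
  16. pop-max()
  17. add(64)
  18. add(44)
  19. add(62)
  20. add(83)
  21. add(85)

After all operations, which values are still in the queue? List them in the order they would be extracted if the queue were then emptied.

[85, 83, 64, 62, 50, 44, 39]

insert 58 → {58}
insert 76 → {76, 58}
insert 79 → {79, 76, 58}
insert 65 → {79, 76, 65, 58}
pop-max → 79; now {76, 65, 58}
insert 39 → {76, 65, 58, 39}
pop-max → 76; now {65, 58, 39}
insert 87 → {87, 65, 58, 39}
insert 77 → {87, 77, 65, 58, 39}
pop-max → 87; now {77, 65, 58, 39}
pop-max → 77; now {65, 58, 39}
pop-max → 65; now {58, 39}
insert 74 → {74, 58, 39}
insert 50 → {74, 58, 50, 39}
pop-max → 74; now {58, 50, 39}
pop-max → 58; now {50, 39}
insert 64 → {64, 50, 39}
insert 44 → {64, 50, 44, 39}
insert 62 → {64, 62, 50, 44, 39}
insert 83 → {83, 64, 62, 50, 44, 39}
insert 85 → {85, 83, 64, 62, 50, 44, 39}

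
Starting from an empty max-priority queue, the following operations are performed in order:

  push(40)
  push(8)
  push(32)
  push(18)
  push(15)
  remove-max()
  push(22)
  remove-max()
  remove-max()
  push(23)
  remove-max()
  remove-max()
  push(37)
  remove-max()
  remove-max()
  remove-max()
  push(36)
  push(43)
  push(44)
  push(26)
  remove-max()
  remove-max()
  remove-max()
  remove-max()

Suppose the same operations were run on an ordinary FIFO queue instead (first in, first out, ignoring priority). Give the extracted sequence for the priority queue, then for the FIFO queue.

priority queue: 40 → 32 → 22 → 23 → 18 → 37 → 15 → 8 → 44 → 43 → 36 → 26; FIFO queue: 40 → 8 → 32 → 18 → 15 → 22 → 23 → 37 → 36 → 43 → 44 → 26

insert 40 → {40}
insert 8 → {40, 8}
insert 32 → {40, 32, 8}
insert 18 → {40, 32, 18, 8}
insert 15 → {40, 32, 18, 15, 8}
remove-max → 40; now {32, 18, 15, 8}
insert 22 → {32, 22, 18, 15, 8}
remove-max → 32; now {22, 18, 15, 8}
remove-max → 22; now {18, 15, 8}
insert 23 → {23, 18, 15, 8}
remove-max → 23; now {18, 15, 8}
remove-max → 18; now {15, 8}
insert 37 → {37, 15, 8}
remove-max → 37; now {15, 8}
remove-max → 15; now {8}
remove-max → 8; now {}
insert 36 → {36}
insert 43 → {43, 36}
insert 44 → {44, 43, 36}
insert 26 → {44, 43, 36, 26}
remove-max → 44; now {43, 36, 26}
remove-max → 43; now {36, 26}
remove-max → 36; now {26}
remove-max → 26; now {}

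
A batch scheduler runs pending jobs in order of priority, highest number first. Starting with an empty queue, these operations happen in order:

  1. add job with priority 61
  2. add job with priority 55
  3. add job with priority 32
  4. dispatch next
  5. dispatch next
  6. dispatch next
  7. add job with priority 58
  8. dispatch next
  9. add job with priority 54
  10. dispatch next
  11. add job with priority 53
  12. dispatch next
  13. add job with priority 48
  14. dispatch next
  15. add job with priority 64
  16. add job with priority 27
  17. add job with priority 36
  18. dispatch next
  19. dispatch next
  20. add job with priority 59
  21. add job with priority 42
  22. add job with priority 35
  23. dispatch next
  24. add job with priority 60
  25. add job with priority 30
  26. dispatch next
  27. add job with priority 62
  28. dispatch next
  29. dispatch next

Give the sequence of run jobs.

insert 61 → {61}
insert 55 → {61, 55}
insert 32 → {61, 55, 32}
dispatch next → 61; now {55, 32}
dispatch next → 55; now {32}
dispatch next → 32; now {}
insert 58 → {58}
dispatch next → 58; now {}
insert 54 → {54}
dispatch next → 54; now {}
insert 53 → {53}
dispatch next → 53; now {}
insert 48 → {48}
dispatch next → 48; now {}
insert 64 → {64}
insert 27 → {64, 27}
insert 36 → {64, 36, 27}
dispatch next → 64; now {36, 27}
dispatch next → 36; now {27}
insert 59 → {59, 27}
insert 42 → {59, 42, 27}
insert 35 → {59, 42, 35, 27}
dispatch next → 59; now {42, 35, 27}
insert 60 → {60, 42, 35, 27}
insert 30 → {60, 42, 35, 30, 27}
dispatch next → 60; now {42, 35, 30, 27}
insert 62 → {62, 42, 35, 30, 27}
dispatch next → 62; now {42, 35, 30, 27}
dispatch next → 42; now {35, 30, 27}

61 → 55 → 32 → 58 → 54 → 53 → 48 → 64 → 36 → 59 → 60 → 62 → 42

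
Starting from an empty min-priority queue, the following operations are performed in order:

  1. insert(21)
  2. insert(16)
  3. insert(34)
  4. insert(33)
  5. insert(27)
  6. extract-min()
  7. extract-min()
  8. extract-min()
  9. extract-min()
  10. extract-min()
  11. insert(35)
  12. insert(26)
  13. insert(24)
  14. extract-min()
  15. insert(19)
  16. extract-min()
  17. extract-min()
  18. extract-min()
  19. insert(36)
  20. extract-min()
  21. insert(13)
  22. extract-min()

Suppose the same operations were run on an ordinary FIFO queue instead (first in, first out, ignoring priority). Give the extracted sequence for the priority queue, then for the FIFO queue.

priority queue: [16, 21, 27, 33, 34, 24, 19, 26, 35, 36, 13]; FIFO queue: 21 → 16 → 34 → 33 → 27 → 35 → 26 → 24 → 19 → 36 → 13

insert 21 → {21}
insert 16 → {16, 21}
insert 34 → {16, 21, 34}
insert 33 → {16, 21, 33, 34}
insert 27 → {16, 21, 27, 33, 34}
extract-min → 16; now {21, 27, 33, 34}
extract-min → 21; now {27, 33, 34}
extract-min → 27; now {33, 34}
extract-min → 33; now {34}
extract-min → 34; now {}
insert 35 → {35}
insert 26 → {26, 35}
insert 24 → {24, 26, 35}
extract-min → 24; now {26, 35}
insert 19 → {19, 26, 35}
extract-min → 19; now {26, 35}
extract-min → 26; now {35}
extract-min → 35; now {}
insert 36 → {36}
extract-min → 36; now {}
insert 13 → {13}
extract-min → 13; now {}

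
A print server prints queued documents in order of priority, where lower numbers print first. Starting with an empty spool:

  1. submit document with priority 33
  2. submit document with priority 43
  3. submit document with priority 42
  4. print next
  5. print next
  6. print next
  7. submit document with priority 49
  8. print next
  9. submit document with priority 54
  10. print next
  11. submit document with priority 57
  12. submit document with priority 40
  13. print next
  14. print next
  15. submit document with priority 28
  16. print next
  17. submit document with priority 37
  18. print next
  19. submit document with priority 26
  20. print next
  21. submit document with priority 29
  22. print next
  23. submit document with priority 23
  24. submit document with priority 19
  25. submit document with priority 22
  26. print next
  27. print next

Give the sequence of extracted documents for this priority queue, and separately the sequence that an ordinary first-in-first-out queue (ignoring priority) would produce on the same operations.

insert 33 → {33}
insert 43 → {33, 43}
insert 42 → {33, 42, 43}
print next → 33; now {42, 43}
print next → 42; now {43}
print next → 43; now {}
insert 49 → {49}
print next → 49; now {}
insert 54 → {54}
print next → 54; now {}
insert 57 → {57}
insert 40 → {40, 57}
print next → 40; now {57}
print next → 57; now {}
insert 28 → {28}
print next → 28; now {}
insert 37 → {37}
print next → 37; now {}
insert 26 → {26}
print next → 26; now {}
insert 29 → {29}
print next → 29; now {}
insert 23 → {23}
insert 19 → {19, 23}
insert 22 → {19, 22, 23}
print next → 19; now {22, 23}
print next → 22; now {23}

priority queue: 33, 42, 43, 49, 54, 40, 57, 28, 37, 26, 29, 19, 22; FIFO queue: 33, 43, 42, 49, 54, 57, 40, 28, 37, 26, 29, 23, 19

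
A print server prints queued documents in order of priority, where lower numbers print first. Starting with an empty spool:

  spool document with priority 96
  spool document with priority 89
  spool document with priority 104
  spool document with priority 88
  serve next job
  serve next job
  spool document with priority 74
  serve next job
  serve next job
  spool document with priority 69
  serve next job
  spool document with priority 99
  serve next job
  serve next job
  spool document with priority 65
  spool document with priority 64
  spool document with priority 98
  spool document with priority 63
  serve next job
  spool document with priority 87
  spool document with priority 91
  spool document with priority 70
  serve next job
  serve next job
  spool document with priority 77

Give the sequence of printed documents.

insert 96 → {96}
insert 89 → {89, 96}
insert 104 → {89, 96, 104}
insert 88 → {88, 89, 96, 104}
serve next job → 88; now {89, 96, 104}
serve next job → 89; now {96, 104}
insert 74 → {74, 96, 104}
serve next job → 74; now {96, 104}
serve next job → 96; now {104}
insert 69 → {69, 104}
serve next job → 69; now {104}
insert 99 → {99, 104}
serve next job → 99; now {104}
serve next job → 104; now {}
insert 65 → {65}
insert 64 → {64, 65}
insert 98 → {64, 65, 98}
insert 63 → {63, 64, 65, 98}
serve next job → 63; now {64, 65, 98}
insert 87 → {64, 65, 87, 98}
insert 91 → {64, 65, 87, 91, 98}
insert 70 → {64, 65, 70, 87, 91, 98}
serve next job → 64; now {65, 70, 87, 91, 98}
serve next job → 65; now {70, 87, 91, 98}
insert 77 → {70, 77, 87, 91, 98}

88, 89, 74, 96, 69, 99, 104, 63, 64, 65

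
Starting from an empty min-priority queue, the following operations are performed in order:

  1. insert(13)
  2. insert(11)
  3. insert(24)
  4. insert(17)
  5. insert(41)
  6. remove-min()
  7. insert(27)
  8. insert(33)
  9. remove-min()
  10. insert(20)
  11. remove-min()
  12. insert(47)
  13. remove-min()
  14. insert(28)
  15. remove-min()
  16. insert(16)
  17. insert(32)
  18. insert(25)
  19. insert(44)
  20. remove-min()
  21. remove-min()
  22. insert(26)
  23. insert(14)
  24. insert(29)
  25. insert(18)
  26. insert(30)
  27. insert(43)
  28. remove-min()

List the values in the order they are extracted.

insert 13 → {13}
insert 11 → {11, 13}
insert 24 → {11, 13, 24}
insert 17 → {11, 13, 17, 24}
insert 41 → {11, 13, 17, 24, 41}
remove-min → 11; now {13, 17, 24, 41}
insert 27 → {13, 17, 24, 27, 41}
insert 33 → {13, 17, 24, 27, 33, 41}
remove-min → 13; now {17, 24, 27, 33, 41}
insert 20 → {17, 20, 24, 27, 33, 41}
remove-min → 17; now {20, 24, 27, 33, 41}
insert 47 → {20, 24, 27, 33, 41, 47}
remove-min → 20; now {24, 27, 33, 41, 47}
insert 28 → {24, 27, 28, 33, 41, 47}
remove-min → 24; now {27, 28, 33, 41, 47}
insert 16 → {16, 27, 28, 33, 41, 47}
insert 32 → {16, 27, 28, 32, 33, 41, 47}
insert 25 → {16, 25, 27, 28, 32, 33, 41, 47}
insert 44 → {16, 25, 27, 28, 32, 33, 41, 44, 47}
remove-min → 16; now {25, 27, 28, 32, 33, 41, 44, 47}
remove-min → 25; now {27, 28, 32, 33, 41, 44, 47}
insert 26 → {26, 27, 28, 32, 33, 41, 44, 47}
insert 14 → {14, 26, 27, 28, 32, 33, 41, 44, 47}
insert 29 → {14, 26, 27, 28, 29, 32, 33, 41, 44, 47}
insert 18 → {14, 18, 26, 27, 28, 29, 32, 33, 41, 44, 47}
insert 30 → {14, 18, 26, 27, 28, 29, 30, 32, 33, 41, 44, 47}
insert 43 → {14, 18, 26, 27, 28, 29, 30, 32, 33, 41, 43, 44, 47}
remove-min → 14; now {18, 26, 27, 28, 29, 30, 32, 33, 41, 43, 44, 47}

11, 13, 17, 20, 24, 16, 25, 14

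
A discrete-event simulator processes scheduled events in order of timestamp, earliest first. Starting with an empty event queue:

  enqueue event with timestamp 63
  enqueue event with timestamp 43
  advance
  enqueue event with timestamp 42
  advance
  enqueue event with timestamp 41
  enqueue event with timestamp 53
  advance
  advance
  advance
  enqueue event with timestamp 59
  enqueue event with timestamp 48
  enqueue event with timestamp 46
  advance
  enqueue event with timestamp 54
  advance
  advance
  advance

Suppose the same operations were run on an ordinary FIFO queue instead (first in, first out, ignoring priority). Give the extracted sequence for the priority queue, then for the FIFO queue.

priority queue: [43, 42, 41, 53, 63, 46, 48, 54, 59]; FIFO queue: [63, 43, 42, 41, 53, 59, 48, 46, 54]

insert 63 → {63}
insert 43 → {43, 63}
advance → 43; now {63}
insert 42 → {42, 63}
advance → 42; now {63}
insert 41 → {41, 63}
insert 53 → {41, 53, 63}
advance → 41; now {53, 63}
advance → 53; now {63}
advance → 63; now {}
insert 59 → {59}
insert 48 → {48, 59}
insert 46 → {46, 48, 59}
advance → 46; now {48, 59}
insert 54 → {48, 54, 59}
advance → 48; now {54, 59}
advance → 54; now {59}
advance → 59; now {}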